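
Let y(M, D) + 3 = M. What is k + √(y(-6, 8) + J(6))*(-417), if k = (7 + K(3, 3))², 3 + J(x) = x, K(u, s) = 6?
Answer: 169 - 417*I*√6 ≈ 169.0 - 1021.4*I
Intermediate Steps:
J(x) = -3 + x
y(M, D) = -3 + M
k = 169 (k = (7 + 6)² = 13² = 169)
k + √(y(-6, 8) + J(6))*(-417) = 169 + √((-3 - 6) + (-3 + 6))*(-417) = 169 + √(-9 + 3)*(-417) = 169 + √(-6)*(-417) = 169 + (I*√6)*(-417) = 169 - 417*I*√6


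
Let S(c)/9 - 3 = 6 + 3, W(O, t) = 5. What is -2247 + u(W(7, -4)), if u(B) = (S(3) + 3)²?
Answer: 10074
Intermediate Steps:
S(c) = 108 (S(c) = 27 + 9*(6 + 3) = 27 + 9*9 = 27 + 81 = 108)
u(B) = 12321 (u(B) = (108 + 3)² = 111² = 12321)
-2247 + u(W(7, -4)) = -2247 + 12321 = 10074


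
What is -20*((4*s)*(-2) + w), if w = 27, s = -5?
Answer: -1340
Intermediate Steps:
-20*((4*s)*(-2) + w) = -20*((4*(-5))*(-2) + 27) = -20*(-20*(-2) + 27) = -20*(40 + 27) = -20*67 = -1340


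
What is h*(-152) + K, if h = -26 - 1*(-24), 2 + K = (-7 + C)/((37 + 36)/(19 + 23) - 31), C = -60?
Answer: 373972/1229 ≈ 304.29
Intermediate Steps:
K = 356/1229 (K = -2 + (-7 - 60)/((37 + 36)/(19 + 23) - 31) = -2 - 67/(73/42 - 31) = -2 - 67/(-1229/42) = -2 - 67*(-42/1229) = -2 + 2814/1229 = 356/1229 ≈ 0.28967)
h = -2 (h = -26 + 24 = -2)
h*(-152) + K = -2*(-152) + 356/1229 = 304 + 356/1229 = 373972/1229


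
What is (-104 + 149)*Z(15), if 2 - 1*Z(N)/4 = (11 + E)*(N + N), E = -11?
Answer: 360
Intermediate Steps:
Z(N) = 8 (Z(N) = 8 - 4*(11 - 11)*(N + N) = 8 - 0*2*N = 8 - 4*0 = 8 + 0 = 8)
(-104 + 149)*Z(15) = (-104 + 149)*8 = 45*8 = 360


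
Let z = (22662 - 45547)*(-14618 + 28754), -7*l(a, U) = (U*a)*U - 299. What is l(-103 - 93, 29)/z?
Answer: -11009/150967768 ≈ -7.2923e-5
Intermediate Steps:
l(a, U) = 299/7 - a*U²/7 (l(a, U) = -((U*a)*U - 299)/7 = -(a*U² - 299)/7 = -(-299 + a*U²)/7 = 299/7 - a*U²/7)
z = -323502360 (z = -22885*14136 = -323502360)
l(-103 - 93, 29)/z = (299/7 - ⅐*(-103 - 93)*29²)/(-323502360) = (299/7 - ⅐*(-196)*841)*(-1/323502360) = (299/7 + 23548)*(-1/323502360) = (165135/7)*(-1/323502360) = -11009/150967768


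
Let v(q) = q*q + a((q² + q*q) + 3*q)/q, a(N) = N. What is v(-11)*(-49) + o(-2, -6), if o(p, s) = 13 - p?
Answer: -4983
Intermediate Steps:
v(q) = q² + (2*q² + 3*q)/q (v(q) = q*q + ((q² + q*q) + 3*q)/q = q² + ((q² + q²) + 3*q)/q = q² + (2*q² + 3*q)/q)
v(-11)*(-49) + o(-2, -6) = (3 + (-11)² + 2*(-11))*(-49) + (13 - 1*(-2)) = (3 + 121 - 22)*(-49) + (13 + 2) = 102*(-49) + 15 = -4998 + 15 = -4983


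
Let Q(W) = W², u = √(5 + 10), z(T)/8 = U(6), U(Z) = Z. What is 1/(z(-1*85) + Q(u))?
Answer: 1/63 ≈ 0.015873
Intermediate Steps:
z(T) = 48 (z(T) = 8*6 = 48)
u = √15 ≈ 3.8730
1/(z(-1*85) + Q(u)) = 1/(48 + (√15)²) = 1/(48 + 15) = 1/63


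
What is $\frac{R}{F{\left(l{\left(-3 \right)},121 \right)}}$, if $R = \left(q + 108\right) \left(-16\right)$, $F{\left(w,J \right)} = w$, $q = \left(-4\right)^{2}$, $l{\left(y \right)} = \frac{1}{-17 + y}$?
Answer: $39680$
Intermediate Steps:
$q = 16$
$R = -1984$ ($R = \left(16 + 108\right) \left(-16\right) = 124 \left(-16\right) = -1984$)
$\frac{R}{F{\left(l{\left(-3 \right)},121 \right)}} = - \frac{1984}{\frac{1}{-17 - 3}} = - \frac{1984}{\frac{1}{-20}} = - \frac{1984}{- \frac{1}{20}} = \left(-1984\right) \left(-20\right) = 39680$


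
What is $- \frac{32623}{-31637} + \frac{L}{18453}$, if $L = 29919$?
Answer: $\frac{30363522}{11447011} \approx 2.6525$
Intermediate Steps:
$- \frac{32623}{-31637} + \frac{L}{18453} = - \frac{32623}{-31637} + \frac{29919}{18453} = \left(-32623\right) \left(- \frac{1}{31637}\right) + 29919 \cdot \frac{1}{18453} = \frac{1919}{1861} + \frac{9973}{6151} = \frac{30363522}{11447011}$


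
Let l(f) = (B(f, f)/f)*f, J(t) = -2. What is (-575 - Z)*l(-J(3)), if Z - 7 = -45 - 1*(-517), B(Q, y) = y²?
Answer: -4216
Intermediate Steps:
l(f) = f² (l(f) = (f²/f)*f = f*f = f²)
Z = 479 (Z = 7 + (-45 - 1*(-517)) = 7 + (-45 + 517) = 7 + 472 = 479)
(-575 - Z)*l(-J(3)) = (-575 - 1*479)*(-1*(-2))² = (-575 - 479)*2² = -1054*4 = -4216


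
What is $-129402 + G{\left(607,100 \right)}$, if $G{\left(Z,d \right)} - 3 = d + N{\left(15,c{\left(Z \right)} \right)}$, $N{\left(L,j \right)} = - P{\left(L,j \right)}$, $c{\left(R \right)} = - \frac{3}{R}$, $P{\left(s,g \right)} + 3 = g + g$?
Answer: $- \frac{78482666}{607} \approx -1.293 \cdot 10^{5}$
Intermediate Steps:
$P{\left(s,g \right)} = -3 + 2 g$ ($P{\left(s,g \right)} = -3 + \left(g + g\right) = -3 + 2 g$)
$N{\left(L,j \right)} = 3 - 2 j$ ($N{\left(L,j \right)} = - (-3 + 2 j) = 3 - 2 j$)
$G{\left(Z,d \right)} = 6 + d + \frac{6}{Z}$ ($G{\left(Z,d \right)} = 3 + \left(d + \left(3 - 2 \left(- \frac{3}{Z}\right)\right)\right) = 3 + \left(d + \left(3 + \frac{6}{Z}\right)\right) = 3 + \left(3 + d + \frac{6}{Z}\right) = 6 + d + \frac{6}{Z}$)
$-129402 + G{\left(607,100 \right)} = -129402 + \left(6 + 100 + \frac{6}{607}\right) = -129402 + \frac{64348}{607} = - \frac{78482666}{607}$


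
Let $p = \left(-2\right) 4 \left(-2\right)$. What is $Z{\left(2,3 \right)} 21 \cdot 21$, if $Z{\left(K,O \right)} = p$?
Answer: $7056$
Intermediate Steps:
$p = 16$ ($p = \left(-8\right) \left(-2\right) = 16$)
$Z{\left(K,O \right)} = 16$
$Z{\left(2,3 \right)} 21 \cdot 21 = 16 \cdot 21 \cdot 21 = 336 \cdot 21 = 7056$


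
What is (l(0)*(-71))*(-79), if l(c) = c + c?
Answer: 0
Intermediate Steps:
l(c) = 2*c
(l(0)*(-71))*(-79) = ((2*0)*(-71))*(-79) = (0*(-71))*(-79) = 0*(-79) = 0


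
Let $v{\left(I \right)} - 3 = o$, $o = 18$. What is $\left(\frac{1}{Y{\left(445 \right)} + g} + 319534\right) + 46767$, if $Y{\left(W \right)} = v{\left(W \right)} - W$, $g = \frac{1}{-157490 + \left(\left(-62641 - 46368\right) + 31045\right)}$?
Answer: $\frac{36568743248143}{99832497} \approx 3.663 \cdot 10^{5}$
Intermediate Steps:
$v{\left(I \right)} = 21$ ($v{\left(I \right)} = 3 + 18 = 21$)
$g = - \frac{1}{235454}$ ($g = \frac{1}{-157490 + \left(-109009 + 31045\right)} = \frac{1}{-157490 - 77964} = \frac{1}{-235454} = - \frac{1}{235454} \approx -4.2471 \cdot 10^{-6}$)
$Y{\left(W \right)} = 21 - W$
$\left(\frac{1}{Y{\left(445 \right)} + g} + 319534\right) + 46767 = \left(\frac{1}{\left(21 - 445\right) - \frac{1}{235454}} + 319534\right) + 46767 = \left(\frac{1}{-424 - \frac{1}{235454}} + 319534\right) + 46767 = \left(\frac{1}{- \frac{99832497}{235454}} + 319534\right) + 46767 = \left(- \frac{235454}{99832497} + 319534\right) + 46767 = \frac{31899876860944}{99832497} + 46767 = \frac{36568743248143}{99832497}$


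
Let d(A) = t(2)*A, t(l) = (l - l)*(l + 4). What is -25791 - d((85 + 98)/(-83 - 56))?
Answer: -25791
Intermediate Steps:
t(l) = 0 (t(l) = 0*(4 + l) = 0)
d(A) = 0 (d(A) = 0*A = 0)
-25791 - d((85 + 98)/(-83 - 56)) = -25791 - 1*0 = -25791 + 0 = -25791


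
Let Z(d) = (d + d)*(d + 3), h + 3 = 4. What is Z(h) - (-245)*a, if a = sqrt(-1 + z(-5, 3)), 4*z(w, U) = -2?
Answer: 8 + 245*I*sqrt(6)/2 ≈ 8.0 + 300.06*I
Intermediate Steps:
z(w, U) = -1/2 (z(w, U) = (1/4)*(-2) = -1/2)
h = 1 (h = -3 + 4 = 1)
a = I*sqrt(6)/2 (a = sqrt(-1 - 1/2) = sqrt(-3/2) = I*sqrt(6)/2 ≈ 1.2247*I)
Z(d) = 2*d*(3 + d) (Z(d) = (2*d)*(3 + d) = 2*d*(3 + d))
Z(h) - (-245)*a = 2*1*(3 + 1) - (-245)*I*sqrt(6)/2 = 2*1*4 - (-245)*I*sqrt(6)/2 = 8 + 245*I*sqrt(6)/2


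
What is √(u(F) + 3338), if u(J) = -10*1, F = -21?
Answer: 16*√13 ≈ 57.689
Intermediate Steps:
u(J) = -10
√(u(F) + 3338) = √(-10 + 3338) = √3328 = 16*√13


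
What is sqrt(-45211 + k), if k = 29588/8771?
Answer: I*sqrt(70976380647)/1253 ≈ 212.62*I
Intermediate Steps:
k = 29588/8771 (k = 29588*(1/8771) = 29588/8771 ≈ 3.3734)
sqrt(-45211 + k) = sqrt(-45211 + 29588/8771) = sqrt(-396516093/8771) = I*sqrt(70976380647)/1253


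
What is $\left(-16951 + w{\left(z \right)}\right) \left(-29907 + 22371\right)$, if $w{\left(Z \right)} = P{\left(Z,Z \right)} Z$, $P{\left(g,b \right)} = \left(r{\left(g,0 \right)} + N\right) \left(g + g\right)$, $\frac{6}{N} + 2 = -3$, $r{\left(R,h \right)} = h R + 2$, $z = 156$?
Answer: $- \frac{828455088}{5} \approx -1.6569 \cdot 10^{8}$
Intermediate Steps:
$r{\left(R,h \right)} = 2 + R h$ ($r{\left(R,h \right)} = R h + 2 = 2 + R h$)
$N = - \frac{6}{5}$ ($N = \frac{6}{-2 - 3} = \frac{6}{-5} = 6 \left(- \frac{1}{5}\right) = - \frac{6}{5} \approx -1.2$)
$P{\left(g,b \right)} = \frac{8 g}{5}$ ($P{\left(g,b \right)} = \left(\left(2 + g 0\right) - \frac{6}{5}\right) \left(g + g\right) = \left(\left(2 + 0\right) - \frac{6}{5}\right) 2 g = \left(2 - \frac{6}{5}\right) 2 g = \frac{4 \cdot 2 g}{5} = \frac{8 g}{5}$)
$w{\left(Z \right)} = \frac{8 Z^{2}}{5}$ ($w{\left(Z \right)} = \frac{8 Z}{5} Z = \frac{8 Z^{2}}{5}$)
$\left(-16951 + w{\left(z \right)}\right) \left(-29907 + 22371\right) = \left(-16951 + \frac{8 \cdot 156^{2}}{5}\right) \left(-29907 + 22371\right) = \left(-16951 + \frac{8}{5} \cdot 24336\right) \left(-7536\right) = \left(-16951 + \frac{194688}{5}\right) \left(-7536\right) = \frac{109933}{5} \left(-7536\right) = - \frac{828455088}{5}$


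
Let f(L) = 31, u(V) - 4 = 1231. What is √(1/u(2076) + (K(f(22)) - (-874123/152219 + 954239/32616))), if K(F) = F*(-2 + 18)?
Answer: √493423703140488624307860810/1021916167740 ≈ 21.737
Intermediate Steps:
u(V) = 1235 (u(V) = 4 + 1231 = 1235)
K(F) = 16*F (K(F) = F*16 = 16*F)
√(1/u(2076) + (K(f(22)) - (-874123/152219 + 954239/32616))) = √(1/1235 + (16*31 - (-874123/152219 + 954239/32616))) = √(1/1235 + (496 - (-874123*1/152219 + 954239*(1/32616)))) = √(1/1235 + (496 - (-874123/152219 + 954239/32616))) = √(1/1235 + (496 - 1*116742910573/4964774904)) = √(1/1235 + (496 - 116742910573/4964774904)) = √(1/1235 + 2345785441811/4964774904) = √(2897049985411489/6131497006440) = √493423703140488624307860810/1021916167740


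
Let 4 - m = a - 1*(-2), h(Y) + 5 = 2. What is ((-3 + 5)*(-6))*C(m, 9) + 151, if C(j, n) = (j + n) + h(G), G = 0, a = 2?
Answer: 79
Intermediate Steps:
h(Y) = -3 (h(Y) = -5 + 2 = -3)
m = 0 (m = 4 - (2 - 1*(-2)) = 4 - (2 + 2) = 4 - 1*4 = 4 - 4 = 0)
C(j, n) = -3 + j + n (C(j, n) = (j + n) - 3 = -3 + j + n)
((-3 + 5)*(-6))*C(m, 9) + 151 = ((-3 + 5)*(-6))*(-3 + 0 + 9) + 151 = (2*(-6))*6 + 151 = -12*6 + 151 = -72 + 151 = 79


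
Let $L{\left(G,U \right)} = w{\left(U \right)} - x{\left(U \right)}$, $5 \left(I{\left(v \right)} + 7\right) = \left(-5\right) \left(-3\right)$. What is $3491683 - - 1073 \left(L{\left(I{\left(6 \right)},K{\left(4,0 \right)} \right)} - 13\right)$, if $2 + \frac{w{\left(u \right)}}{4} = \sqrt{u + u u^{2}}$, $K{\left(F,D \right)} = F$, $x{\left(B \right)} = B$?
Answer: $3464858 + 8584 \sqrt{17} \approx 3.5003 \cdot 10^{6}$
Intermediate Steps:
$I{\left(v \right)} = -4$ ($I{\left(v \right)} = -7 + \frac{\left(-5\right) \left(-3\right)}{5} = -7 + \frac{1}{5} \cdot 15 = -7 + 3 = -4$)
$w{\left(u \right)} = -8 + 4 \sqrt{u + u^{3}}$ ($w{\left(u \right)} = -8 + 4 \sqrt{u + u u^{2}} = -8 + 4 \sqrt{u + u^{3}}$)
$L{\left(G,U \right)} = -8 - U + 4 \sqrt{U + U^{3}}$ ($L{\left(G,U \right)} = \left(-8 + 4 \sqrt{U + U^{3}}\right) - U = -8 - U + 4 \sqrt{U + U^{3}}$)
$3491683 - - 1073 \left(L{\left(I{\left(6 \right)},K{\left(4,0 \right)} \right)} - 13\right) = 3491683 - - 1073 \left(\left(-8 - 4 + 4 \sqrt{4 + 4^{3}}\right) - 13\right) = 3491683 - - 1073 \left(\left(-8 - 4 + 4 \sqrt{4 + 64}\right) - 13\right) = 3491683 - - 1073 \left(\left(-8 - 4 + 4 \sqrt{68}\right) - 13\right) = 3491683 - - 1073 \left(\left(-8 - 4 + 4 \cdot 2 \sqrt{17}\right) - 13\right) = 3491683 - - 1073 \left(\left(-8 - 4 + 8 \sqrt{17}\right) - 13\right) = 3491683 - - 1073 \left(\left(-12 + 8 \sqrt{17}\right) - 13\right) = 3491683 - - 1073 \left(-25 + 8 \sqrt{17}\right) = 3491683 - \left(26825 - 8584 \sqrt{17}\right) = 3464858 + 8584 \sqrt{17}$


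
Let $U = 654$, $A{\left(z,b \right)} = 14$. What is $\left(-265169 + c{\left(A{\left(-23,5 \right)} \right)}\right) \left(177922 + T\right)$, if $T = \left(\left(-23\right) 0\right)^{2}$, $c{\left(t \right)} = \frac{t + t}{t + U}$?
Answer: $- \frac{7878958357152}{167} \approx -4.7179 \cdot 10^{10}$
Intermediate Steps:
$c{\left(t \right)} = \frac{2 t}{654 + t}$ ($c{\left(t \right)} = \frac{t + t}{t + 654} = \frac{2 t}{654 + t}$)
$T = 0$ ($T = 0^{2} = 0$)
$\left(-265169 + c{\left(A{\left(-23,5 \right)} \right)}\right) \left(177922 + T\right) = \left(-265169 + 2 \cdot 14 \frac{1}{654 + 14}\right) \left(177922 + 0\right) = \left(-265169 + 2 \cdot 14 \cdot \frac{1}{668}\right) 177922 = \left(-265169 + \frac{7}{167}\right) 177922 = \left(- \frac{44283216}{167}\right) 177922 = - \frac{7878958357152}{167}$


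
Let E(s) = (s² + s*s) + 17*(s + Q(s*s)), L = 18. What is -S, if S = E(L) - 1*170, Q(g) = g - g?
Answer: -784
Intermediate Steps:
Q(g) = 0
E(s) = 2*s² + 17*s (E(s) = (s² + s*s) + 17*(s + 0) = (s² + s²) + 17*s = 2*s² + 17*s)
S = 784 (S = 18*(17 + 2*18) - 1*170 = 18*(17 + 36) - 170 = 18*53 - 170 = 954 - 170 = 784)
-S = -1*784 = -784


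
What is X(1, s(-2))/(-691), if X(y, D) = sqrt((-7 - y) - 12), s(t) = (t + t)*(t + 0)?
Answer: -2*I*sqrt(5)/691 ≈ -0.006472*I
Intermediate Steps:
s(t) = 2*t**2 (s(t) = (2*t)*t = 2*t**2)
X(y, D) = sqrt(-19 - y)
X(1, s(-2))/(-691) = sqrt(-19 - 1*1)/(-691) = sqrt(-19 - 1)*(-1/691) = sqrt(-20)*(-1/691) = (2*I*sqrt(5))*(-1/691) = -2*I*sqrt(5)/691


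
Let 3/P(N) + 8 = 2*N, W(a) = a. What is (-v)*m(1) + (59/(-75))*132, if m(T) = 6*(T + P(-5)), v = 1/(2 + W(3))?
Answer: -2621/25 ≈ -104.84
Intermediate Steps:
P(N) = 3/(-8 + 2*N)
v = 1/5 (v = 1/(2 + 3) = 1/5 ≈ 0.20000)
m(T) = -1 + 6*T (m(T) = 6*(T + 3/(2*(-4 - 5))) = 6*(T + (3/2)/(-9)) = 6*(T + (3/2)*(-1/9)) = 6*(T - 1/6) = 6*(-1/6 + T) = -1 + 6*T)
(-v)*m(1) + (59/(-75))*132 = (-1*1/5)*(-1 + 6*1) + (59/(-75))*132 = -(-1 + 6)/5 + (59*(-1/75))*132 = -1/5*5 - 59/75*132 = -1 - 2596/25 = -2621/25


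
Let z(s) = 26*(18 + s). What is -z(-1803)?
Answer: 46410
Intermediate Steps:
z(s) = 468 + 26*s
-z(-1803) = -(468 + 26*(-1803)) = -(468 - 46878) = -1*(-46410) = 46410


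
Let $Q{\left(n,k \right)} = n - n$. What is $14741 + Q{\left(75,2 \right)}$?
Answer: $14741$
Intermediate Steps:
$Q{\left(n,k \right)} = 0$
$14741 + Q{\left(75,2 \right)} = 14741 + 0 = 14741$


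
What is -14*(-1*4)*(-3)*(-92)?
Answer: 15456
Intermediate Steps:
-14*(-1*4)*(-3)*(-92) = -(-56)*(-3)*(-92) = -14*12*(-92) = -168*(-92) = 15456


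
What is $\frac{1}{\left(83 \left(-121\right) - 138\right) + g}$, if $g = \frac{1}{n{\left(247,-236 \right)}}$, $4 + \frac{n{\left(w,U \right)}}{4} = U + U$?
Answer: $- \frac{1904}{19384625} \approx -9.8222 \cdot 10^{-5}$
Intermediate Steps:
$n{\left(w,U \right)} = -16 + 8 U$ ($n{\left(w,U \right)} = -16 + 4 \left(U + U\right) = -16 + 4 \cdot 2 U = -16 + 8 U$)
$g = - \frac{1}{1904}$ ($g = \frac{1}{-16 + 8 \left(-236\right)} = \frac{1}{-16 - 1888} = \frac{1}{-1904} = - \frac{1}{1904} \approx -0.00052521$)
$\frac{1}{\left(83 \left(-121\right) - 138\right) + g} = \frac{1}{\left(83 \left(-121\right) - 138\right) - \frac{1}{1904}} = \frac{1}{\left(-10043 - 138\right) - \frac{1}{1904}} = \frac{1}{-10181 - \frac{1}{1904}} = \frac{1}{- \frac{19384625}{1904}} = - \frac{1904}{19384625}$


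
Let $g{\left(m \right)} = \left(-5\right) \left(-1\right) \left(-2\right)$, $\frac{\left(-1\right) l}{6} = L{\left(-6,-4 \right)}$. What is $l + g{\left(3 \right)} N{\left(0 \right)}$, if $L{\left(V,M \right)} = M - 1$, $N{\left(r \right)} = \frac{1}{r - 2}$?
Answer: $35$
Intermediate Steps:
$N{\left(r \right)} = \frac{1}{-2 + r}$
$L{\left(V,M \right)} = -1 + M$
$l = 30$ ($l = - 6 \left(-1 - 4\right) = \left(-6\right) \left(-5\right) = 30$)
$g{\left(m \right)} = -10$ ($g{\left(m \right)} = 5 \left(-2\right) = -10$)
$l + g{\left(3 \right)} N{\left(0 \right)} = 30 - \frac{10}{-2 + 0} = 30 - \frac{10}{-2} = 30 - -5 = 30 + 5 = 35$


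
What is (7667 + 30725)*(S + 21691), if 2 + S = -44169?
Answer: -863052160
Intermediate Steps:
S = -44171 (S = -2 - 44169 = -44171)
(7667 + 30725)*(S + 21691) = (7667 + 30725)*(-44171 + 21691) = 38392*(-22480) = -863052160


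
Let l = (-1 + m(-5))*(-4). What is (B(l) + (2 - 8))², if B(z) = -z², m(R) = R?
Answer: 338724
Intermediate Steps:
l = 24 (l = (-1 - 5)*(-4) = -6*(-4) = 24)
(B(l) + (2 - 8))² = (-1*24² + (2 - 8))² = (-1*576 - 6)² = (-576 - 6)² = (-582)² = 338724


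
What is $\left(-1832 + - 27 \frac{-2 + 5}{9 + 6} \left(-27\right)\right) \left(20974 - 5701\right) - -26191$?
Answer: $- \frac{128635708}{5} \approx -2.5727 \cdot 10^{7}$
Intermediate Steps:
$\left(-1832 + - 27 \frac{-2 + 5}{9 + 6} \left(-27\right)\right) \left(20974 - 5701\right) - -26191 = \left(-1832 + - 27 \cdot \frac{3}{15} \left(-27\right)\right) 15273 + 26191 = \left(-1832 + - 27 \cdot 3 \cdot \frac{1}{15} \left(-27\right)\right) 15273 + 26191 = \left(-1832 + \left(-27\right) \frac{1}{5} \left(-27\right)\right) 15273 + 26191 = \left(-1832 - - \frac{729}{5}\right) 15273 + 26191 = \left(-1832 + \frac{729}{5}\right) 15273 + 26191 = \left(- \frac{8431}{5}\right) 15273 + 26191 = - \frac{128766663}{5} + 26191 = - \frac{128635708}{5}$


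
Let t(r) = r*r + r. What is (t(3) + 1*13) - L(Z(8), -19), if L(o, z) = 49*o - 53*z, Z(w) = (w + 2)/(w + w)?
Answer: -8101/8 ≈ -1012.6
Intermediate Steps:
Z(w) = (2 + w)/(2*w) (Z(w) = (2 + w)/((2*w)) = (2 + w)*(1/(2*w)) = (2 + w)/(2*w))
L(o, z) = -53*z + 49*o
t(r) = r + r**2 (t(r) = r**2 + r = r + r**2)
(t(3) + 1*13) - L(Z(8), -19) = (3*(1 + 3) + 1*13) - (-53*(-19) + 49*((1/2)*(2 + 8)/8)) = (3*4 + 13) - (1007 + 49*((1/2)*(1/8)*10)) = (12 + 13) - (1007 + 49*(5/8)) = 25 - (1007 + 245/8) = 25 - 1*8301/8 = 25 - 8301/8 = -8101/8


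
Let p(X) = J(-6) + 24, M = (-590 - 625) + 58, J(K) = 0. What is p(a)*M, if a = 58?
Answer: -27768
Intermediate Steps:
M = -1157 (M = -1215 + 58 = -1157)
p(X) = 24 (p(X) = 0 + 24 = 24)
p(a)*M = 24*(-1157) = -27768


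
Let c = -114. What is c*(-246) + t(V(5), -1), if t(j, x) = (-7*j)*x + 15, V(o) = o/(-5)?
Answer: 28052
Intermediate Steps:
V(o) = -o/5 (V(o) = o*(-1/5) = -o/5)
t(j, x) = 15 - 7*j*x (t(j, x) = -7*j*x + 15 = 15 - 7*j*x)
c*(-246) + t(V(5), -1) = -114*(-246) + (15 - 7*(-1/5*5)*(-1)) = 28044 + (15 - 7*(-1)*(-1)) = 28044 + (15 - 7) = 28044 + 8 = 28052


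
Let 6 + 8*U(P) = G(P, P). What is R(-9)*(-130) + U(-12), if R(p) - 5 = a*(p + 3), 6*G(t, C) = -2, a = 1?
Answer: 3101/24 ≈ 129.21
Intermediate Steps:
G(t, C) = -1/3 (G(t, C) = (1/6)*(-2) = -1/3)
U(P) = -19/24 (U(P) = -3/4 + (1/8)*(-1/3) = -3/4 - 1/24 = -19/24)
R(p) = 8 + p (R(p) = 5 + 1*(p + 3) = 5 + 1*(3 + p) = 5 + (3 + p) = 8 + p)
R(-9)*(-130) + U(-12) = (8 - 9)*(-130) - 19/24 = -1*(-130) - 19/24 = 130 - 19/24 = 3101/24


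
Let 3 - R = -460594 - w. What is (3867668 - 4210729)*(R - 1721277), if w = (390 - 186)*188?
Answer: 419333066008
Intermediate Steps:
w = 38352 (w = 204*188 = 38352)
R = 498949 (R = 3 - (-460594 - 1*38352) = 3 - (-460594 - 38352) = 3 - 1*(-498946) = 3 + 498946 = 498949)
(3867668 - 4210729)*(R - 1721277) = (3867668 - 4210729)*(498949 - 1721277) = -343061*(-1222328) = 419333066008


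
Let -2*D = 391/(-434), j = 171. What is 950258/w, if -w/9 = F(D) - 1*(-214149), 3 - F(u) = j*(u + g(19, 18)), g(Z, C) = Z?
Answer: -824823944/1646972487 ≈ -0.50081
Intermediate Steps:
D = 391/868 (D = -391/(2*(-434)) = -391*(-1)/(2*434) = -½*(-391/434) = 391/868 ≈ 0.45046)
F(u) = -3246 - 171*u (F(u) = 3 - 171*(u + 19) = 3 - 171*(19 + u) = 3 - (3249 + 171*u) = 3 + (-3249 - 171*u) = -3246 - 171*u)
w = -1646972487/868 (w = -9*((-3246 - 171*391/868) - 1*(-214149)) = -9*((-3246 - 66861/868) + 214149) = -9*(-2884389/868 + 214149) = -9*182996943/868 = -1646972487/868 ≈ -1.8974e+6)
950258/w = 950258/(-1646972487/868) = 950258*(-868/1646972487) = -824823944/1646972487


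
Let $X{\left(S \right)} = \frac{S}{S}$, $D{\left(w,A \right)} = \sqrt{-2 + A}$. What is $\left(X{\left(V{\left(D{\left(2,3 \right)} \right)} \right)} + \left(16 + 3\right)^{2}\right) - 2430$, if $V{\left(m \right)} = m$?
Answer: $-2068$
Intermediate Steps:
$X{\left(S \right)} = 1$
$\left(X{\left(V{\left(D{\left(2,3 \right)} \right)} \right)} + \left(16 + 3\right)^{2}\right) - 2430 = \left(1 + \left(16 + 3\right)^{2}\right) - 2430 = \left(1 + 19^{2}\right) - 2430 = \left(1 + 361\right) - 2430 = 362 - 2430 = -2068$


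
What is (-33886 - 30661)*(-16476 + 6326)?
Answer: 655152050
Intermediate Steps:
(-33886 - 30661)*(-16476 + 6326) = -64547*(-10150) = 655152050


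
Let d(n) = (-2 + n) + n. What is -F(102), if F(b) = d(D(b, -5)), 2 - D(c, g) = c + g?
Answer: 192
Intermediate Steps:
D(c, g) = 2 - c - g (D(c, g) = 2 - (c + g) = 2 + (-c - g) = 2 - c - g)
d(n) = -2 + 2*n
F(b) = 12 - 2*b (F(b) = -2 + 2*(2 - b - 1*(-5)) = -2 + 2*(2 - b + 5) = -2 + 2*(7 - b) = -2 + (14 - 2*b) = 12 - 2*b)
-F(102) = -(12 - 2*102) = -(12 - 204) = -1*(-192) = 192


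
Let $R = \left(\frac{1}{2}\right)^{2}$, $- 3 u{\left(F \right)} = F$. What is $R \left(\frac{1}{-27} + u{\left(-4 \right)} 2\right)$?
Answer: $\frac{71}{108} \approx 0.65741$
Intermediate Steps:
$u{\left(F \right)} = - \frac{F}{3}$
$R = \frac{1}{4}$ ($R = \left(\frac{1}{2}\right)^{2} = \frac{1}{4} \approx 0.25$)
$R \left(\frac{1}{-27} + u{\left(-4 \right)} 2\right) = \frac{\frac{1}{-27} + \left(- \frac{1}{3}\right) \left(-4\right) 2}{4} = \frac{- \frac{1}{27} + \frac{4}{3} \cdot 2}{4} = \frac{- \frac{1}{27} + \frac{8}{3}}{4} = \frac{1}{4} \cdot \frac{71}{27} = \frac{71}{108}$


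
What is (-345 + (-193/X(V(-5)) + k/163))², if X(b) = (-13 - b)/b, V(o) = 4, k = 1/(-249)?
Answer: 42728862039513664/476071020441 ≈ 89753.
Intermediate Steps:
k = -1/249 ≈ -0.0040161
X(b) = (-13 - b)/b
(-345 + (-193/X(V(-5)) + k/163))² = (-345 + (-193*4/(-13 - 1*4) - 1/249/163))² = (-345 + (-193*4/(-13 - 4) - 1/249*1/163))² = (-345 + (-193/((¼)*(-17)) - 1/40587))² = (-345 + (-193/(-17/4) - 1/40587))² = (-345 + (-193*(-4/17) - 1/40587))² = (-345 + (772/17 - 1/40587))² = (-345 + 31333147/689979)² = (-206709608/689979)² = 42728862039513664/476071020441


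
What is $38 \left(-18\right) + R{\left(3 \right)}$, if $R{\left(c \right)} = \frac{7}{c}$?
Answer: $- \frac{2045}{3} \approx -681.67$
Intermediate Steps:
$38 \left(-18\right) + R{\left(3 \right)} = 38 \left(-18\right) + \frac{7}{3} = -684 + 7 \cdot \frac{1}{3} = -684 + \frac{7}{3} = - \frac{2045}{3}$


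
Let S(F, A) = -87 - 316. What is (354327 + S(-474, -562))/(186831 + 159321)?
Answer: 88481/86538 ≈ 1.0225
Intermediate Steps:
S(F, A) = -403
(354327 + S(-474, -562))/(186831 + 159321) = (354327 - 403)/(186831 + 159321) = 353924/346152 = 353924*(1/346152) = 88481/86538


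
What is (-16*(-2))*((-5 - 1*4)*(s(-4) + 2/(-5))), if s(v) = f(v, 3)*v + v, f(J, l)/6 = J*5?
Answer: -684864/5 ≈ -1.3697e+5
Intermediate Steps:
f(J, l) = 30*J (f(J, l) = 6*(J*5) = 6*(5*J) = 30*J)
s(v) = v + 30*v² (s(v) = (30*v)*v + v = 30*v² + v = v + 30*v²)
(-16*(-2))*((-5 - 1*4)*(s(-4) + 2/(-5))) = (-16*(-2))*((-5 - 1*4)*(-4*(1 + 30*(-4)) + 2/(-5))) = 32*((-5 - 4)*(-4*(1 - 120) + 2*(-⅕))) = 32*(-9*(-4*(-119) - ⅖)) = 32*(-9*(476 - ⅖)) = 32*(-9*2378/5) = 32*(-21402/5) = -684864/5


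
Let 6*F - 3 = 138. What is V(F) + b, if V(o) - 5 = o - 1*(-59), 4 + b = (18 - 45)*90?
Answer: -4693/2 ≈ -2346.5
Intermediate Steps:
b = -2434 (b = -4 + (18 - 45)*90 = -4 - 27*90 = -4 - 2430 = -2434)
F = 47/2 (F = ½ + (⅙)*138 = ½ + 23 = 47/2 ≈ 23.500)
V(o) = 64 + o (V(o) = 5 + (o - 1*(-59)) = 5 + (o + 59) = 5 + (59 + o) = 64 + o)
V(F) + b = (64 + 47/2) - 2434 = 175/2 - 2434 = -4693/2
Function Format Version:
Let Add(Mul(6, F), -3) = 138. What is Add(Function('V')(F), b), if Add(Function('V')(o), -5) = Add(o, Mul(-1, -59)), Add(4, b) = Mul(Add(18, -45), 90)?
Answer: Rational(-4693, 2) ≈ -2346.5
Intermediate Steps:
b = -2434 (b = Add(-4, Mul(Add(18, -45), 90)) = Add(-4, Mul(-27, 90)) = Add(-4, -2430) = -2434)
F = Rational(47, 2) (F = Add(Rational(1, 2), Mul(Rational(1, 6), 138)) = Add(Rational(1, 2), 23) = Rational(47, 2) ≈ 23.500)
Function('V')(o) = Add(64, o) (Function('V')(o) = Add(5, Add(o, Mul(-1, -59))) = Add(5, Add(o, 59)) = Add(5, Add(59, o)) = Add(64, o))
Add(Function('V')(F), b) = Add(Add(64, Rational(47, 2)), -2434) = Add(Rational(175, 2), -2434) = Rational(-4693, 2)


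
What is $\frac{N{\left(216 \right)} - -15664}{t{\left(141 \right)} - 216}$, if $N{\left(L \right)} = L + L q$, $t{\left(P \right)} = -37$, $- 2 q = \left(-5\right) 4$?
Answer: $- \frac{1640}{23} \approx -71.304$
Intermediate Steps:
$q = 10$ ($q = - \frac{\left(-5\right) 4}{2} = \left(- \frac{1}{2}\right) \left(-20\right) = 10$)
$N{\left(L \right)} = 11 L$ ($N{\left(L \right)} = L + L 10 = L + 10 L = 11 L$)
$\frac{N{\left(216 \right)} - -15664}{t{\left(141 \right)} - 216} = \frac{11 \cdot 216 - -15664}{-37 - 216} = \frac{2376 + \left(-8454 + 24118\right)}{-253} = \left(2376 + 15664\right) \left(- \frac{1}{253}\right) = 18040 \left(- \frac{1}{253}\right) = - \frac{1640}{23}$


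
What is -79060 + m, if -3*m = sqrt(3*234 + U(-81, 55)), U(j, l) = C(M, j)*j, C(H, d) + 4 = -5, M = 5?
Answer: -79060 - sqrt(159) ≈ -79073.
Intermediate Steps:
C(H, d) = -9 (C(H, d) = -4 - 5 = -9)
U(j, l) = -9*j
m = -sqrt(159) (m = -sqrt(3*234 - 9*(-81))/3 = -sqrt(702 + 729)/3 = -sqrt(159) ≈ -12.610)
-79060 + m = -79060 - sqrt(159)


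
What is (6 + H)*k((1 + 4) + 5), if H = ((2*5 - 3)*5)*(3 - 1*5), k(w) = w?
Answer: -640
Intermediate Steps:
H = -70 (H = ((10 - 3)*5)*(3 - 5) = (7*5)*(-2) = 35*(-2) = -70)
(6 + H)*k((1 + 4) + 5) = (6 - 70)*((1 + 4) + 5) = -64*(5 + 5) = -64*10 = -640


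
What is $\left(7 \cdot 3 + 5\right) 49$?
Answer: $1274$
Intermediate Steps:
$\left(7 \cdot 3 + 5\right) 49 = \left(21 + 5\right) 49 = 26 \cdot 49 = 1274$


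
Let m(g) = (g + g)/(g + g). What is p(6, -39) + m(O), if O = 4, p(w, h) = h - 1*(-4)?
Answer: -34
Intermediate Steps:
p(w, h) = 4 + h (p(w, h) = h + 4 = 4 + h)
m(g) = 1 (m(g) = (2*g)/((2*g)) = (2*g)*(1/(2*g)) = 1)
p(6, -39) + m(O) = (4 - 39) + 1 = -35 + 1 = -34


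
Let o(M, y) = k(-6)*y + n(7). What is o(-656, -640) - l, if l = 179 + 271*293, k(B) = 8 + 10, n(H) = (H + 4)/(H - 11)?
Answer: -364419/4 ≈ -91105.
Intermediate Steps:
n(H) = (4 + H)/(-11 + H)
k(B) = 18
l = 79582 (l = 179 + 79403 = 79582)
o(M, y) = -11/4 + 18*y (o(M, y) = 18*y + (4 + 7)/(-11 + 7) = 18*y + 11/(-4) = 18*y - ¼*11 = 18*y - 11/4 = -11/4 + 18*y)
o(-656, -640) - l = (-11/4 + 18*(-640)) - 1*79582 = (-11/4 - 11520) - 79582 = -46091/4 - 79582 = -364419/4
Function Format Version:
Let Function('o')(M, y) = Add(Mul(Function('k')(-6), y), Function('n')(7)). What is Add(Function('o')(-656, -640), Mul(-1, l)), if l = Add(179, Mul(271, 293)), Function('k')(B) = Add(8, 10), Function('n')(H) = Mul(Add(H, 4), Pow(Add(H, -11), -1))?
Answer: Rational(-364419, 4) ≈ -91105.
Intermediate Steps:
Function('n')(H) = Mul(Pow(Add(-11, H), -1), Add(4, H)) (Function('n')(H) = Mul(Add(4, H), Pow(Add(-11, H), -1)) = Mul(Pow(Add(-11, H), -1), Add(4, H)))
Function('k')(B) = 18
l = 79582 (l = Add(179, 79403) = 79582)
Function('o')(M, y) = Add(Rational(-11, 4), Mul(18, y)) (Function('o')(M, y) = Add(Mul(18, y), Mul(Pow(Add(-11, 7), -1), Add(4, 7))) = Add(Mul(18, y), Mul(Pow(-4, -1), 11)) = Add(Mul(18, y), Mul(Rational(-1, 4), 11)) = Add(Mul(18, y), Rational(-11, 4)) = Add(Rational(-11, 4), Mul(18, y)))
Add(Function('o')(-656, -640), Mul(-1, l)) = Add(Add(Rational(-11, 4), Mul(18, -640)), Mul(-1, 79582)) = Add(Add(Rational(-11, 4), -11520), -79582) = Add(Rational(-46091, 4), -79582) = Rational(-364419, 4)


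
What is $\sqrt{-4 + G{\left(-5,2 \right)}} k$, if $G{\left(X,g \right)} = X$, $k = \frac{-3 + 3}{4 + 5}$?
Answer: $0$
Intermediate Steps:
$k = 0$ ($k = \frac{0}{9} = 0 \cdot \frac{1}{9} = 0$)
$\sqrt{-4 + G{\left(-5,2 \right)}} k = \sqrt{-4 - 5} \cdot 0 = \sqrt{-9} \cdot 0 = 3 i 0 = 0$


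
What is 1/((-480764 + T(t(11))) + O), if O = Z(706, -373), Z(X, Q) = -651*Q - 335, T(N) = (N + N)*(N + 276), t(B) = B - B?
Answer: -1/238276 ≈ -4.1968e-6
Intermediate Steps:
t(B) = 0
T(N) = 2*N*(276 + N) (T(N) = (2*N)*(276 + N) = 2*N*(276 + N))
Z(X, Q) = -335 - 651*Q
O = 242488 (O = -335 - 651*(-373) = -335 + 242823 = 242488)
1/((-480764 + T(t(11))) + O) = 1/((-480764 + 2*0*(276 + 0)) + 242488) = 1/((-480764 + 2*0*276) + 242488) = 1/((-480764 + 0) + 242488) = 1/(-480764 + 242488) = 1/(-238276) = -1/238276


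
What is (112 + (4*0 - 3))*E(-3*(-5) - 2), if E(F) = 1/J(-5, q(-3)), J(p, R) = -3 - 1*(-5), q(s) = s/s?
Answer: 109/2 ≈ 54.500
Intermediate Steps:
q(s) = 1
J(p, R) = 2 (J(p, R) = -3 + 5 = 2)
E(F) = ½ (E(F) = 1/2 = ½)
(112 + (4*0 - 3))*E(-3*(-5) - 2) = (112 + (4*0 - 3))*(½) = (112 + (0 - 3))*(½) = (112 - 3)*(½) = 109*(½) = 109/2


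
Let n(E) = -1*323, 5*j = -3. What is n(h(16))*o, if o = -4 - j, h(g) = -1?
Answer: 5491/5 ≈ 1098.2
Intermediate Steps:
j = -⅗ (j = (⅕)*(-3) = -⅗ ≈ -0.60000)
n(E) = -323
o = -17/5 (o = -4 - 1*(-⅗) = -4 + ⅗ = -17/5 ≈ -3.4000)
n(h(16))*o = -323*(-17/5) = 5491/5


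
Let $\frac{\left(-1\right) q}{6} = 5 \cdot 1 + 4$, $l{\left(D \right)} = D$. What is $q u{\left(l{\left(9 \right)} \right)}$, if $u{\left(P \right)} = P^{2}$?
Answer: $-4374$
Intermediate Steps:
$q = -54$ ($q = - 6 \left(5 \cdot 1 + 4\right) = - 6 \left(5 + 4\right) = \left(-6\right) 9 = -54$)
$q u{\left(l{\left(9 \right)} \right)} = - 54 \cdot 9^{2} = \left(-54\right) 81 = -4374$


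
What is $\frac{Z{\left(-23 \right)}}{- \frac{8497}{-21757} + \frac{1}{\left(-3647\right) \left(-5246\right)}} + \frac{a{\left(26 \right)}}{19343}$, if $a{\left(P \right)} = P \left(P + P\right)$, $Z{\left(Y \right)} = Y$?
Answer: $- \frac{184969015719261234}{3144514181927953} \approx -58.823$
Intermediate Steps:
$a{\left(P \right)} = 2 P^{2}$ ($a{\left(P \right)} = P 2 P = 2 P^{2}$)
$\frac{Z{\left(-23 \right)}}{- \frac{8497}{-21757} + \frac{1}{\left(-3647\right) \left(-5246\right)}} + \frac{a{\left(26 \right)}}{19343} = - \frac{23}{- \frac{8497}{-21757} + \frac{1}{\left(-3647\right) \left(-5246\right)}} + \frac{2 \cdot 26^{2}}{19343} = - \frac{23}{\left(-8497\right) \left(- \frac{1}{21757}\right) - - \frac{1}{19132162}} + 2 \cdot 676 \cdot \frac{1}{19343} = - \frac{23}{\frac{8497}{21757} + \frac{1}{19132162}} + 1352 \cdot \frac{1}{19343} = - \frac{23}{\frac{162566002271}{416258448634}} + \frac{1352}{19343} = \left(-23\right) \frac{416258448634}{162566002271} + \frac{1352}{19343} = - \frac{9573944318582}{162566002271} + \frac{1352}{19343} = - \frac{184969015719261234}{3144514181927953}$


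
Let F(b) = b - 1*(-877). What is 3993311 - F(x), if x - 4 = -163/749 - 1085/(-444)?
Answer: 1327705810787/332556 ≈ 3.9924e+6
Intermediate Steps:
x = 2070517/332556 (x = 4 + (-163/749 - 1085/(-444)) = 4 + (-163*1/749 - 1085*(-1/444)) = 4 + (-163/749 + 1085/444) = 4 + 740293/332556 = 2070517/332556 ≈ 6.2261)
F(b) = 877 + b (F(b) = b + 877 = 877 + b)
3993311 - F(x) = 3993311 - (877 + 2070517/332556) = 3993311 - 1*293722129/332556 = 3993311 - 293722129/332556 = 1327705810787/332556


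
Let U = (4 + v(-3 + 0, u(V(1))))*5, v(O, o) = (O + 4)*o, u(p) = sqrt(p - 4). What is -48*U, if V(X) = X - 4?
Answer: -960 - 240*I*sqrt(7) ≈ -960.0 - 634.98*I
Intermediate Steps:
V(X) = -4 + X
u(p) = sqrt(-4 + p)
v(O, o) = o*(4 + O) (v(O, o) = (4 + O)*o = o*(4 + O))
U = 20 + 5*I*sqrt(7) (U = (4 + sqrt(-4 + (-4 + 1))*(4 + (-3 + 0)))*5 = (4 + sqrt(-4 - 3)*(4 - 3))*5 = (4 + sqrt(-7)*1)*5 = (4 + (I*sqrt(7))*1)*5 = (4 + I*sqrt(7))*5 = 20 + 5*I*sqrt(7) ≈ 20.0 + 13.229*I)
-48*U = -48*(20 + 5*I*sqrt(7)) = -960 - 240*I*sqrt(7)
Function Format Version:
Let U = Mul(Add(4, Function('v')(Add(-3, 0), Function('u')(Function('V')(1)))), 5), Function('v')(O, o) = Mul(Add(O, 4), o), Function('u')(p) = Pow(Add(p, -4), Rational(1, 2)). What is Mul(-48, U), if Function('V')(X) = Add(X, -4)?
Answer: Add(-960, Mul(-240, I, Pow(7, Rational(1, 2)))) ≈ Add(-960.00, Mul(-634.98, I))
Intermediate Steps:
Function('V')(X) = Add(-4, X)
Function('u')(p) = Pow(Add(-4, p), Rational(1, 2))
Function('v')(O, o) = Mul(o, Add(4, O)) (Function('v')(O, o) = Mul(Add(4, O), o) = Mul(o, Add(4, O)))
U = Add(20, Mul(5, I, Pow(7, Rational(1, 2)))) (U = Mul(Add(4, Mul(Pow(Add(-4, Add(-4, 1)), Rational(1, 2)), Add(4, Add(-3, 0)))), 5) = Mul(Add(4, Mul(Pow(Add(-4, -3), Rational(1, 2)), Add(4, -3))), 5) = Mul(Add(4, Mul(Pow(-7, Rational(1, 2)), 1)), 5) = Mul(Add(4, Mul(Mul(I, Pow(7, Rational(1, 2))), 1)), 5) = Mul(Add(4, Mul(I, Pow(7, Rational(1, 2)))), 5) = Add(20, Mul(5, I, Pow(7, Rational(1, 2)))) ≈ Add(20.000, Mul(13.229, I)))
Mul(-48, U) = Mul(-48, Add(20, Mul(5, I, Pow(7, Rational(1, 2))))) = Add(-960, Mul(-240, I, Pow(7, Rational(1, 2))))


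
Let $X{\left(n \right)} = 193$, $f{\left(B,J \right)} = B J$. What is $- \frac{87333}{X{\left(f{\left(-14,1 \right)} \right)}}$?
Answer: $- \frac{87333}{193} \approx -452.5$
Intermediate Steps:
$- \frac{87333}{X{\left(f{\left(-14,1 \right)} \right)}} = - \frac{87333}{193}$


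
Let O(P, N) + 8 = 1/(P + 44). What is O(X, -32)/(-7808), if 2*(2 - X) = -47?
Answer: 555/542656 ≈ 0.0010227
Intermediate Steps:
X = 51/2 (X = 2 - ½*(-47) = 2 + 47/2 = 51/2 ≈ 25.500)
O(P, N) = -8 + 1/(44 + P) (O(P, N) = -8 + 1/(P + 44) = -8 + 1/(44 + P))
O(X, -32)/(-7808) = ((-351 - 8*51/2)/(44 + 51/2))/(-7808) = ((-351 - 204)/(139/2))*(-1/7808) = ((2/139)*(-555))*(-1/7808) = -1110/139*(-1/7808) = 555/542656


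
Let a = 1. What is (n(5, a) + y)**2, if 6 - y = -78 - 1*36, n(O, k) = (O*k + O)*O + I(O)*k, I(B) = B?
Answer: 30625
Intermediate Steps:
n(O, k) = O*k + O*(O + O*k) (n(O, k) = (O*k + O)*O + O*k = (O + O*k)*O + O*k = O*(O + O*k) + O*k = O*k + O*(O + O*k))
y = 120 (y = 6 - (-78 - 1*36) = 6 - (-78 - 36) = 6 - 1*(-114) = 6 + 114 = 120)
(n(5, a) + y)**2 = (5*(5 + 1 + 5*1) + 120)**2 = (5*(5 + 1 + 5) + 120)**2 = (5*11 + 120)**2 = (55 + 120)**2 = 175**2 = 30625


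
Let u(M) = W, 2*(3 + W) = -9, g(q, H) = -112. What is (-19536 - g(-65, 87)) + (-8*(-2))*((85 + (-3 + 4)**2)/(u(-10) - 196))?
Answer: -7908320/407 ≈ -19431.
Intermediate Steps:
W = -15/2 (W = -3 + (1/2)*(-9) = -3 - 9/2 = -15/2 ≈ -7.5000)
u(M) = -15/2
(-19536 - g(-65, 87)) + (-8*(-2))*((85 + (-3 + 4)**2)/(u(-10) - 196)) = (-19536 - 1*(-112)) + (-8*(-2))*((85 + (-3 + 4)**2)/(-15/2 - 196)) = (-19536 + 112) + 16*((85 + 1**2)/(-407/2)) = -19424 + 16*((85 + 1)*(-2/407)) = -19424 + 16*(86*(-2/407)) = -19424 + 16*(-172/407) = -19424 - 2752/407 = -7908320/407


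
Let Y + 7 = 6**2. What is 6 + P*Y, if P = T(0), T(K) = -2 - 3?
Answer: -139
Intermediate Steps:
Y = 29 (Y = -7 + 6**2 = -7 + 36 = 29)
T(K) = -5
P = -5
6 + P*Y = 6 - 5*29 = 6 - 145 = -139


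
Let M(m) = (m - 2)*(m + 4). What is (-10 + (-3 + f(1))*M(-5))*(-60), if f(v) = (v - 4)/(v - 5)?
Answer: 1545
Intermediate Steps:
f(v) = (-4 + v)/(-5 + v)
M(m) = (-2 + m)*(4 + m)
(-10 + (-3 + f(1))*M(-5))*(-60) = (-10 + (-3 + (-4 + 1)/(-5 + 1))*(-8 + (-5)² + 2*(-5)))*(-60) = (-10 + (-3 - 3/(-4))*(-8 + 25 - 10))*(-60) = (-10 + (-3 - ¼*(-3))*7)*(-60) = (-10 + (-3 + ¾)*7)*(-60) = (-10 - 9/4*7)*(-60) = (-10 - 63/4)*(-60) = -103/4*(-60) = 1545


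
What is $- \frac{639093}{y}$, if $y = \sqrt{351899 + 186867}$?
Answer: $- \frac{639093 \sqrt{538766}}{538766} \approx -870.69$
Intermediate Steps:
$y = \sqrt{538766} \approx 734.01$
$- \frac{639093}{y} = - \frac{639093}{\sqrt{538766}} = - 639093 \frac{\sqrt{538766}}{538766} = - \frac{639093 \sqrt{538766}}{538766}$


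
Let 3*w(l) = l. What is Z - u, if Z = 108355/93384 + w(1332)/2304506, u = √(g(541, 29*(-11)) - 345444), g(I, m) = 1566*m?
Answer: 124873105063/107601994152 - I*√844998 ≈ 1.1605 - 919.24*I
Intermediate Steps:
w(l) = l/3
u = I*√844998 (u = √(1566*(29*(-11)) - 345444) = √(1566*(-319) - 345444) = √(-499554 - 345444) = √(-844998) = I*√844998 ≈ 919.24*I)
Z = 124873105063/107601994152 (Z = 108355/93384 + ((⅓)*1332)/2304506 = 108355*(1/93384) + 444*(1/2304506) = 108355/93384 + 222/1152253 = 124873105063/107601994152 ≈ 1.1605)
Z - u = 124873105063/107601994152 - I*√844998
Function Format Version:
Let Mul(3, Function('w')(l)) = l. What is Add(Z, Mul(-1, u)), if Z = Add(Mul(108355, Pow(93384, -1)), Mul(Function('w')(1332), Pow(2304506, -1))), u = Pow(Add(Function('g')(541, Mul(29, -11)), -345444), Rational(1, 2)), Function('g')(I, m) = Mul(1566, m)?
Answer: Add(Rational(124873105063, 107601994152), Mul(-1, I, Pow(844998, Rational(1, 2)))) ≈ Add(1.1605, Mul(-919.24, I))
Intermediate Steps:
Function('w')(l) = Mul(Rational(1, 3), l)
u = Mul(I, Pow(844998, Rational(1, 2))) (u = Pow(Add(Mul(1566, Mul(29, -11)), -345444), Rational(1, 2)) = Pow(Add(Mul(1566, -319), -345444), Rational(1, 2)) = Pow(Add(-499554, -345444), Rational(1, 2)) = Pow(-844998, Rational(1, 2)) = Mul(I, Pow(844998, Rational(1, 2))) ≈ Mul(919.24, I))
Z = Rational(124873105063, 107601994152) (Z = Add(Mul(108355, Pow(93384, -1)), Mul(Mul(Rational(1, 3), 1332), Pow(2304506, -1))) = Add(Mul(108355, Rational(1, 93384)), Mul(444, Rational(1, 2304506))) = Add(Rational(108355, 93384), Rational(222, 1152253)) = Rational(124873105063, 107601994152) ≈ 1.1605)
Add(Z, Mul(-1, u)) = Add(Rational(124873105063, 107601994152), Mul(-1, Mul(I, Pow(844998, Rational(1, 2))))) = Add(Rational(124873105063, 107601994152), Mul(-1, I, Pow(844998, Rational(1, 2))))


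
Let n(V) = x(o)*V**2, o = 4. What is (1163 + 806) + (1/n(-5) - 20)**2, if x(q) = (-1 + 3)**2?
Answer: 23686001/10000 ≈ 2368.6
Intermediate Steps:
x(q) = 4 (x(q) = 2**2 = 4)
n(V) = 4*V**2
(1163 + 806) + (1/n(-5) - 20)**2 = (1163 + 806) + (1/(4*(-5)**2) - 20)**2 = 1969 + (1/(4*25) - 20)**2 = 1969 + (1/100 - 20)**2 = 1969 + (-1999/100)**2 = 1969 + 3996001/10000 = 23686001/10000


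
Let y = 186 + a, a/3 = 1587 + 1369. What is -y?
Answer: -9054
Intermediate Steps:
a = 8868 (a = 3*(1587 + 1369) = 3*2956 = 8868)
y = 9054 (y = 186 + 8868 = 9054)
-y = -1*9054 = -9054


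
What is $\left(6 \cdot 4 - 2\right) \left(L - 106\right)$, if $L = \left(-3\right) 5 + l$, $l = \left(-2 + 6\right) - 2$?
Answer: $-2618$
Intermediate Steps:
$l = 2$ ($l = 4 - 2 = 2$)
$L = -13$ ($L = \left(-3\right) 5 + 2 = -15 + 2 = -13$)
$\left(6 \cdot 4 - 2\right) \left(L - 106\right) = \left(6 \cdot 4 - 2\right) \left(-13 - 106\right) = \left(24 - 2\right) \left(-119\right) = 22 \left(-119\right) = -2618$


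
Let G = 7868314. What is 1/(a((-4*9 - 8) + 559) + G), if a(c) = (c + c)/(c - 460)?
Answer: 11/86551660 ≈ 1.2709e-7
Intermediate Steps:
a(c) = 2*c/(-460 + c) (a(c) = (2*c)/(-460 + c) = 2*c/(-460 + c))
1/(a((-4*9 - 8) + 559) + G) = 1/(2*((-4*9 - 8) + 559)/(-460 + ((-4*9 - 8) + 559)) + 7868314) = 1/(2*((-36 - 8) + 559)/(-460 + ((-36 - 8) + 559)) + 7868314) = 1/(2*(-44 + 559)/(-460 + (-44 + 559)) + 7868314) = 1/(2*515/(-460 + 515) + 7868314) = 1/(2*515/55 + 7868314) = 1/(2*515*(1/55) + 7868314) = 1/(206/11 + 7868314) = 1/(86551660/11) = 11/86551660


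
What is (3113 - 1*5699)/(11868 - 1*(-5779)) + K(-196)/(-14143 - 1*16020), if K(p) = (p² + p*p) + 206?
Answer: -205355872/76040923 ≈ -2.7006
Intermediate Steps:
K(p) = 206 + 2*p² (K(p) = (p² + p²) + 206 = 2*p² + 206 = 206 + 2*p²)
(3113 - 1*5699)/(11868 - 1*(-5779)) + K(-196)/(-14143 - 1*16020) = (3113 - 1*5699)/(11868 - 1*(-5779)) + (206 + 2*(-196)²)/(-14143 - 1*16020) = (3113 - 5699)/(11868 + 5779) + (206 + 2*38416)/(-14143 - 16020) = -2586/17647 + (206 + 76832)/(-30163) = -2586*1/17647 + 77038*(-1/30163) = -2586/17647 - 77038/30163 = -205355872/76040923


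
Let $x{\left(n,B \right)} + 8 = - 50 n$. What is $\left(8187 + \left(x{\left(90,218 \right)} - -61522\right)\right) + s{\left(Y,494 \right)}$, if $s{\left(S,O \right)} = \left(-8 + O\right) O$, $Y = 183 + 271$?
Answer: $305285$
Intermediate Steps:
$x{\left(n,B \right)} = -8 - 50 n$
$Y = 454$
$s{\left(S,O \right)} = O \left(-8 + O\right)$
$\left(8187 + \left(x{\left(90,218 \right)} - -61522\right)\right) + s{\left(Y,494 \right)} = \left(8187 - -57014\right) + 494 \left(-8 + 494\right) = \left(8187 + \left(\left(-8 - 4500\right) + 61522\right)\right) + 494 \cdot 486 = \left(8187 + \left(-4508 + 61522\right)\right) + 240084 = \left(8187 + 57014\right) + 240084 = 65201 + 240084 = 305285$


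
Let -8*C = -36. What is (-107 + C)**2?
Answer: 42025/4 ≈ 10506.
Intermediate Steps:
C = 9/2 (C = -1/8*(-36) = 9/2 ≈ 4.5000)
(-107 + C)**2 = (-107 + 9/2)**2 = (-205/2)**2 = 42025/4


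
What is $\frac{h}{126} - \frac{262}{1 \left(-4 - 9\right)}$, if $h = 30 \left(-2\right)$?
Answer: $\frac{5372}{273} \approx 19.678$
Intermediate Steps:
$h = -60$
$\frac{h}{126} - \frac{262}{1 \left(-4 - 9\right)} = - \frac{60}{126} - \frac{262}{1 \left(-4 - 9\right)} = \left(-60\right) \frac{1}{126} - \frac{262}{1 \left(-13\right)} = - \frac{10}{21} - \frac{262}{-13} = - \frac{10}{21} - - \frac{262}{13} = - \frac{10}{21} + \frac{262}{13} = \frac{5372}{273}$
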